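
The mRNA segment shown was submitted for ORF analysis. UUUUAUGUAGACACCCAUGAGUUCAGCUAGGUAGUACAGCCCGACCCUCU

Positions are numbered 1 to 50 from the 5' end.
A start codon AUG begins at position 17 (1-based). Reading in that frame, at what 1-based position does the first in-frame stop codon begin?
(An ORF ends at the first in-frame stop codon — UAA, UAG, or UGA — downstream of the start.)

32

Codons from position 17: AUG (17–19), AGU (20–22), UCA (23–25), GCU (26–28), AGG (29–31), UAG (32–34).
UAG is a stop codon; it begins at position 32.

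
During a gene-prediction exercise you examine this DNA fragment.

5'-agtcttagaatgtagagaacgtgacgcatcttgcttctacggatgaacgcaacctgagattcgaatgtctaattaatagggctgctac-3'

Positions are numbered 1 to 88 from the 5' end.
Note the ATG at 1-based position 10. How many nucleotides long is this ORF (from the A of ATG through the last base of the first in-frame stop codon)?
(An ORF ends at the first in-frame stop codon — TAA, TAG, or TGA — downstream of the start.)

Codons from position 10: ATG (10–12), TAG (13–15).
TAG is the first in-frame stop; ORF spans 10–15, 6 nucleotides.

6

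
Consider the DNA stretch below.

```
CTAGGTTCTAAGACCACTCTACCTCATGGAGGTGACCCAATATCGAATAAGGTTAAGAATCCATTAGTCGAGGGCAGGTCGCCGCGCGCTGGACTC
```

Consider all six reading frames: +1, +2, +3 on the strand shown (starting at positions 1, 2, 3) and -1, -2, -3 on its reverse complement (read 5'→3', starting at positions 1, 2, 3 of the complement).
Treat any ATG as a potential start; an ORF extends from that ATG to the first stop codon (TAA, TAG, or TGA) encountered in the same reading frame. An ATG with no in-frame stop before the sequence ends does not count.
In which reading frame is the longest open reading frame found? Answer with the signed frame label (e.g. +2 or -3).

+2

Reverse complement (5'→3'): GAGTCCAGCGCGCGGCGACCTGCCCTCGACTAATGGATTCTTAACCTTATTCGATATTGGGTCACCTCCATGAGGTAGAGTGGTCTTAGAACCTAG
Frame +1: CTA GGT TCT AAG ACC ACT CTA CCT CAT GGA GGT GAC CCA ATA TCG AAT AAG GTT AAG AAT CCA TTA GTC GAG GGC AGG TCG CCG CGC GCT GGA CTC — no ATG→stop ORF.
Frame +2: TAG GTT CTA AGA CCA CTC TAC CTC ATG GAG GTG ACC CAA TAT CGA ATA AGG TTA AGA ATC CAT TAG TCG AGG GCA GGT CGC CGC GCG CTG GAC — ATG at 26, stop TAG at 65 → 42 nt.
Frame +3: AGG TTC TAA GAC CAC TCT ACC TCA TGG AGG TGA CCC AAT ATC GAA TAA GGT TAA GAA TCC ATT AGT CGA GGG CAG GTC GCC GCG CGC TGG ACT — no ATG→stop ORF.
Frame -1: GAG TCC AGC GCG CGG CGA CCT GCC CTC GAC TAA TGG ATT CTT AAC CTT ATT CGA TAT TGG GTC ACC TCC ATG AGG TAG AGT GGT CTT AGA ACC TAG — ATG at 70, stop TAG at 76 → 9 nt.
Frame -2: AGT CCA GCG CGC GGC GAC CTG CCC TCG ACT AAT GGA TTC TTA ACC TTA TTC GAT ATT GGG TCA CCT CCA TGA GGT AGA GTG GTC TTA GAA CCT — no ATG→stop ORF.
Frame -3: GTC CAG CGC GCG GCG ACC TGC CCT CGA CTA ATG GAT TCT TAA CCT TAT TCG ATA TTG GGT CAC CTC CAT GAG GTA GAG TGG TCT TAG AAC CTA — ATG at 33, stop TAA at 42 → 12 nt.
Longest ORF is 42 nt in frame +2 (positions 26–67).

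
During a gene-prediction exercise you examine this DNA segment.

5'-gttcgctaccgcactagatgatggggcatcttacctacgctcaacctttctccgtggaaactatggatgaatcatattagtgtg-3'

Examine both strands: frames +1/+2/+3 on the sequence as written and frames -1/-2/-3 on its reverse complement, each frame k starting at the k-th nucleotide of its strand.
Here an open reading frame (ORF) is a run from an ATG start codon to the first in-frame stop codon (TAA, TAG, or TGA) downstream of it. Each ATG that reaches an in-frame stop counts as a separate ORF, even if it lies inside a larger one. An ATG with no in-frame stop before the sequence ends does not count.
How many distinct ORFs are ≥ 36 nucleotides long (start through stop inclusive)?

2

Reverse complement (5'→3'): CACACTAATATGATTCATCCATAGTTTCCACGGAGAAAGGTTGAGCGTAGGTAAGATGCCCCATCATCTAGTGCGGTAGCGAAC
Frame +1: GTT CGC TAC CGC ACT AGA TGA TGG GGC ATC TTA CCT ACG CTC AAC CTT TCT CCG TGG AAA CTA TGG ATG AAT CAT ATT AGT GTG — no ATG→stop ORF.
Frame +2: TTC GCT ACC GCA CTA GAT GAT GGG GCA TCT TAC CTA CGC TCA ACC TTT CTC CGT GGA AAC TAT GGA TGA ATC ATA TTA GTG — no ATG→stop ORF.
Frame +3: TCG CTA CCG CAC TAG ATG ATG GGG CAT CTT ACC TAC GCT CAA CCT TTC TCC GTG GAA ACT ATG GAT GAA TCA TAT TAG TGT — ATG at 18, stop TAG at 78 → 63 nt; ATG at 21, stop TAG at 78 → 60 nt; ATG at 63, stop TAG at 78 → 18 nt.
Frame -1: CAC ACT AAT ATG ATT CAT CCA TAG TTT CCA CGG AGA AAG GTT GAG CGT AGG TAA GAT GCC CCA TCA TCT AGT GCG GTA GCG AAC — ATG at 10, stop TAG at 22 → 15 nt.
Frame -2: ACA CTA ATA TGA TTC ATC CAT AGT TTC CAC GGA GAA AGG TTG AGC GTA GGT AAG ATG CCC CAT CAT CTA GTG CGG TAG CGA — ATG at 56, stop TAG at 77 → 24 nt.
Frame -3: CAC TAA TAT GAT TCA TCC ATA GTT TCC ACG GAG AAA GGT TGA GCG TAG GTA AGA TGC CCC ATC ATC TAG TGC GGT AGC GAA — no ATG→stop ORF.
ORFs ≥ 36 nucleotides: frame +3 18–80 (63 nucleotides), frame +3 21–80 (60 nucleotides). Count = 2.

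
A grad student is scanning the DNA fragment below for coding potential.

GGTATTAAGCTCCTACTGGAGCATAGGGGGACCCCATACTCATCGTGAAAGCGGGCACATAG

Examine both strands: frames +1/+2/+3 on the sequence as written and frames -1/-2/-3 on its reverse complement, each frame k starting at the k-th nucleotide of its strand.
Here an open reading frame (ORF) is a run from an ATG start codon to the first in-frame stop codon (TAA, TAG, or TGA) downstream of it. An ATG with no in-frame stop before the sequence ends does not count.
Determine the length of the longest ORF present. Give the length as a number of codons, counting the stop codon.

13

Reverse complement (5'→3'): CTATGTGCCCGCTTTCACGATGAGTATGGGGTCCCCCTATGCTCCAGTAGGAGCTTAATACC
Frame +1: GGT ATT AAG CTC CTA CTG GAG CAT AGG GGG ACC CCA TAC TCA TCG TGA AAG CGG GCA CAT — no ATG→stop ORF.
Frame +2: GTA TTA AGC TCC TAC TGG AGC ATA GGG GGA CCC CAT ACT CAT CGT GAA AGC GGG CAC ATA — no ATG→stop ORF.
Frame +3: TAT TAA GCT CCT ACT GGA GCA TAG GGG GAC CCC ATA CTC ATC GTG AAA GCG GGC ACA TAG — no ATG→stop ORF.
Frame -1: CTA TGT GCC CGC TTT CAC GAT GAG TAT GGG GTC CCC CTA TGC TCC AGT AGG AGC TTA ATA — no ATG→stop ORF.
Frame -2: TAT GTG CCC GCT TTC ACG ATG AGT ATG GGG TCC CCC TAT GCT CCA GTA GGA GCT TAA TAC — ATG at 20, stop TAA at 56 → 39 nt; ATG at 26, stop TAA at 56 → 33 nt.
Frame -3: ATG TGC CCG CTT TCA CGA TGA GTA TGG GGT CCC CCT ATG CTC CAG TAG GAG CTT AAT ACC — ATG at 3, stop TGA at 21 → 21 nt; ATG at 39, stop TAG at 48 → 12 nt.
Longest: frame -2, positions 20–58, 39 nt = 13 codons = 12 aa. → 13 codons.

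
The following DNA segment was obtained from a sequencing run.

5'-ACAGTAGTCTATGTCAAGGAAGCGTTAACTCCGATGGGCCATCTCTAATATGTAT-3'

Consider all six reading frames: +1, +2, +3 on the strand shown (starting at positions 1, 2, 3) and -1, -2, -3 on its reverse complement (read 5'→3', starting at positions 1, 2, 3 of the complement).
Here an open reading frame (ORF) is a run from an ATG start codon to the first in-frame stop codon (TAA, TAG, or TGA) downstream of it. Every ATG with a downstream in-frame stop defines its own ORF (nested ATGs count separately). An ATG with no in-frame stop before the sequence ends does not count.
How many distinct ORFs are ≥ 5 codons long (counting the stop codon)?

Reverse complement (5'→3'): ATACATATTAGAGATGGCCCATCGGAGTTAACGCTTCCTTGACATAGACTACTGT
Frame +1: ACA GTA GTC TAT GTC AAG GAA GCG TTA ACT CCG ATG GGC CAT CTC TAA TAT GTA — ATG at 34, stop TAA at 46 → 15 nt.
Frame +2: CAG TAG TCT ATG TCA AGG AAG CGT TAA CTC CGA TGG GCC ATC TCT AAT ATG TAT — ATG at 11, stop TAA at 26 → 18 nt.
Frame +3: AGT AGT CTA TGT CAA GGA AGC GTT AAC TCC GAT GGG CCA TCT CTA ATA TGT — no ATG→stop ORF.
Frame -1: ATA CAT ATT AGA GAT GGC CCA TCG GAG TTA ACG CTT CCT TGA CAT AGA CTA CTG — no ATG→stop ORF.
Frame -2: TAC ATA TTA GAG ATG GCC CAT CGG AGT TAA CGC TTC CTT GAC ATA GAC TAC TGT — ATG at 14, stop TAA at 29 → 18 nt.
Frame -3: ACA TAT TAG AGA TGG CCC ATC GGA GTT AAC GCT TCC TTG ACA TAG ACT ACT — no ATG→stop ORF.
ORFs ≥ 5 codons: frame +1 34–48 (5 codons), frame +2 11–28 (6 codons), frame -2 14–31 (6 codons). Count = 3.

3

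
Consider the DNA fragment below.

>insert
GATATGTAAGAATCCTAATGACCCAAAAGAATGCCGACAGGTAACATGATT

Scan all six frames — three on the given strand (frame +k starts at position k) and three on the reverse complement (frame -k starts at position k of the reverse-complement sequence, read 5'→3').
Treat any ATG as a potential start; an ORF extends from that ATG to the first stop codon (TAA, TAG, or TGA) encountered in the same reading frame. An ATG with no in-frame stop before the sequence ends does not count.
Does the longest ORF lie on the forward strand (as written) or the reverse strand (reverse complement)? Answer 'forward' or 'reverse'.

Reverse complement (5'→3'): AATCATGTTACCTGTCGGCATTCTTTTGGGTCATTAGGATTCTTACATATC
Frame +1: GAT ATG TAA GAA TCC TAA TGA CCC AAA AGA ATG CCG ACA GGT AAC ATG ATT — ATG at 4, stop TAA at 7 → 6 nt.
Frame +2: ATA TGT AAG AAT CCT AAT GAC CCA AAA GAA TGC CGA CAG GTA ACA TGA — no ATG→stop ORF.
Frame +3: TAT GTA AGA ATC CTA ATG ACC CAA AAG AAT GCC GAC AGG TAA CAT GAT — ATG at 18, stop TAA at 42 → 27 nt.
Frame -1: AAT CAT GTT ACC TGT CGG CAT TCT TTT GGG TCA TTA GGA TTC TTA CAT ATC — no ATG→stop ORF.
Frame -2: ATC ATG TTA CCT GTC GGC ATT CTT TTG GGT CAT TAG GAT TCT TAC ATA — ATG at 5, stop TAG at 35 → 33 nt.
Frame -3: TCA TGT TAC CTG TCG GCA TTC TTT TGG GTC ATT AGG ATT CTT ACA TAT — no ATG→stop ORF.
Forward-strand max 27 nt; reverse-strand max 33 nt. The reverse strand has the longer ORF.

reverse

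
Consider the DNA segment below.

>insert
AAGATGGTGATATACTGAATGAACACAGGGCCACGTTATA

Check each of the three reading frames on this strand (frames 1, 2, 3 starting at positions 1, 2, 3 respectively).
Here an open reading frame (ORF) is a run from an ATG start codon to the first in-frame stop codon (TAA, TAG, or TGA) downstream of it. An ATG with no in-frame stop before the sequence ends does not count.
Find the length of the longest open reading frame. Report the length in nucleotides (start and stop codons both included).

Frame 1: AAG ATG GTG ATA TAC TGA ATG AAC ACA GGG CCA CGT TAT — ATG at 4, stop TGA at 16 → 15 nt.
Frame 2: AGA TGG TGA TAT ACT GAA TGA ACA CAG GGC CAC GTT ATA — no ATG→stop ORF.
Frame 3: GAT GGT GAT ATA CTG AAT GAA CAC AGG GCC ACG TTA — no ATG→stop ORF.
Longest: frame 1, positions 4–18, 15 nt = 5 codons = 4 aa. → 15 nucleotides.

15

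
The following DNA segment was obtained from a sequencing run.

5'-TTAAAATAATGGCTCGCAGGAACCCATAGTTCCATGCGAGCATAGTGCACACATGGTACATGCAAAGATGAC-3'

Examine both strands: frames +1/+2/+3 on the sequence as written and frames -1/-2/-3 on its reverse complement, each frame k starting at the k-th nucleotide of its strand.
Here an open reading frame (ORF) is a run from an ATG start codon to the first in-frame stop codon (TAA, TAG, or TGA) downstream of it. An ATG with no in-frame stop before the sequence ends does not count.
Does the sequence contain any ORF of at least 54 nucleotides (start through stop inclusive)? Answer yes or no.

yes

Reverse complement (5'→3'): GTCATCTTTGCATGTACCATGTGTGCACTATGCTCGCATGGAACTATGGGTTCCTGCGAGCCATTATTTTAA
Frame +1: TTA AAA TAA TGG CTC GCA GGA ACC CAT AGT TCC ATG CGA GCA TAG TGC ACA CAT GGT ACA TGC AAA GAT GAC — ATG at 34, stop TAG at 43 → 12 nt.
Frame +2: TAA AAT AAT GGC TCG CAG GAA CCC ATA GTT CCA TGC GAG CAT AGT GCA CAC ATG GTA CAT GCA AAG ATG — no ATG→stop ORF.
Frame +3: AAA ATA ATG GCT CGC AGG AAC CCA TAG TTC CAT GCG AGC ATA GTG CAC ACA TGG TAC ATG CAA AGA TGA — ATG at 9, stop TAG at 27 → 21 nt; ATG at 60, stop TGA at 69 → 12 nt.
Frame -1: GTC ATC TTT GCA TGT ACC ATG TGT GCA CTA TGC TCG CAT GGA ACT ATG GGT TCC TGC GAG CCA TTA TTT TAA — ATG at 19, stop TAA at 70 → 54 nt; ATG at 46, stop TAA at 70 → 27 nt.
Frame -2: TCA TCT TTG CAT GTA CCA TGT GTG CAC TAT GCT CGC ATG GAA CTA TGG GTT CCT GCG AGC CAT TAT TTT — no ATG→stop ORF.
Frame -3: CAT CTT TGC ATG TAC CAT GTG TGC ACT ATG CTC GCA TGG AAC TAT GGG TTC CTG CGA GCC ATT ATT TTA — no ATG→stop ORF.
Frame -1 has an ORF of 54 nucleotides (positions 19–72) ≥ 54, so yes.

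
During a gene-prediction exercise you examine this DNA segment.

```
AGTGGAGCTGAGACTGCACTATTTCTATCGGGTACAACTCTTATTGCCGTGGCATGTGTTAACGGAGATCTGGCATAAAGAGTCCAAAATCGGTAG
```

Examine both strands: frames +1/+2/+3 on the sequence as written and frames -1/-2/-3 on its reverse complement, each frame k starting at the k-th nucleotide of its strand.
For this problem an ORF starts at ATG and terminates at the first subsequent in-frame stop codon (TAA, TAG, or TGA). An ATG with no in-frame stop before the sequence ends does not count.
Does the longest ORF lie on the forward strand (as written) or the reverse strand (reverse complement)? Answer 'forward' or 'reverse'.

reverse

Reverse complement (5'→3'): CTACCGATTTTGGACTCTTTATGCCAGATCTCCGTTAACACATGCCACGGCAATAAGAGTTGTACCCGATAGAAATAGTGCAGTCTCAGCTCCACT
Frame +1: AGT GGA GCT GAG ACT GCA CTA TTT CTA TCG GGT ACA ACT CTT ATT GCC GTG GCA TGT GTT AAC GGA GAT CTG GCA TAA AGA GTC CAA AAT CGG TAG — no ATG→stop ORF.
Frame +2: GTG GAG CTG AGA CTG CAC TAT TTC TAT CGG GTA CAA CTC TTA TTG CCG TGG CAT GTG TTA ACG GAG ATC TGG CAT AAA GAG TCC AAA ATC GGT — no ATG→stop ORF.
Frame +3: TGG AGC TGA GAC TGC ACT ATT TCT ATC GGG TAC AAC TCT TAT TGC CGT GGC ATG TGT TAA CGG AGA TCT GGC ATA AAG AGT CCA AAA TCG GTA — ATG at 54, stop TAA at 60 → 9 nt.
Frame -1: CTA CCG ATT TTG GAC TCT TTA TGC CAG ATC TCC GTT AAC ACA TGC CAC GGC AAT AAG AGT TGT ACC CGA TAG AAA TAG TGC AGT CTC AGC TCC ACT — no ATG→stop ORF.
Frame -2: TAC CGA TTT TGG ACT CTT TAT GCC AGA TCT CCG TTA ACA CAT GCC ACG GCA ATA AGA GTT GTA CCC GAT AGA AAT AGT GCA GTC TCA GCT CCA — no ATG→stop ORF.
Frame -3: ACC GAT TTT GGA CTC TTT ATG CCA GAT CTC CGT TAA CAC ATG CCA CGG CAA TAA GAG TTG TAC CCG ATA GAA ATA GTG CAG TCT CAG CTC CAC — ATG at 21, stop TAA at 36 → 18 nt; ATG at 42, stop TAA at 54 → 15 nt.
Forward-strand max 9 nt; reverse-strand max 18 nt. The reverse strand has the longer ORF.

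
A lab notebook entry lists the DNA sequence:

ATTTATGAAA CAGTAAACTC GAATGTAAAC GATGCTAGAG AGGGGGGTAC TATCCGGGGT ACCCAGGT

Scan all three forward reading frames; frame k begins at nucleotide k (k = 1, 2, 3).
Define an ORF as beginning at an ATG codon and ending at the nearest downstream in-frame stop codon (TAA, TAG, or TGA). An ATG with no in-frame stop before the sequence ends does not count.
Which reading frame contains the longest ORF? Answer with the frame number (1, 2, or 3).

Frame 1: ATT TAT GAA ACA GTA AAC TCG AAT GTA AAC GAT GCT AGA GAG GGG GGT ACT ATC CGG GGT ACC CAG — no ATG→stop ORF.
Frame 2: TTT ATG AAA CAG TAA ACT CGA ATG TAA ACG ATG CTA GAG AGG GGG GTA CTA TCC GGG GTA CCC AGG — ATG at 5, stop TAA at 14 → 12 nt; ATG at 23, stop TAA at 26 → 6 nt.
Frame 3: TTA TGA AAC AGT AAA CTC GAA TGT AAA CGA TGC TAG AGA GGG GGG TAC TAT CCG GGG TAC CCA GGT — no ATG→stop ORF.
Longest ORF is 12 nt in frame 2 (positions 5–16).

2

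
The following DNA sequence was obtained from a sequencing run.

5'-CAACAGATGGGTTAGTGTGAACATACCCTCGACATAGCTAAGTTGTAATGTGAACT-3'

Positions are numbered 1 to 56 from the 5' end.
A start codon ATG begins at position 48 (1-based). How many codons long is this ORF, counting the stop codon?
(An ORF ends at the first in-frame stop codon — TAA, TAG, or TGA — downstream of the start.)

Codons from position 48: ATG (48–50), TGA (51–53).
TGA is the first in-frame stop; that's 2 codons including the stop.

2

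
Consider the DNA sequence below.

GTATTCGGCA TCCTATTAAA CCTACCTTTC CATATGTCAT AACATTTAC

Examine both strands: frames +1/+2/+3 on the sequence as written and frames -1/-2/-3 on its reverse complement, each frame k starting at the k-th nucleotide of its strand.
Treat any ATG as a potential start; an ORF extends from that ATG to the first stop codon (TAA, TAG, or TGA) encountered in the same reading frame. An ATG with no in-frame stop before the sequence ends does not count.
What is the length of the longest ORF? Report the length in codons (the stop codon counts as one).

Reverse complement (5'→3'): GTAAATGTTATGACATATGGAAAGGTAGGTTTAATAGGATGCCGAATAC
Frame +1: GTA TTC GGC ATC CTA TTA AAC CTA CCT TTC CAT ATG TCA TAA CAT TTA — ATG at 34, stop TAA at 40 → 9 nt.
Frame +2: TAT TCG GCA TCC TAT TAA ACC TAC CTT TCC ATA TGT CAT AAC ATT TAC — no ATG→stop ORF.
Frame +3: ATT CGG CAT CCT ATT AAA CCT ACC TTT CCA TAT GTC ATA ACA TTT — no ATG→stop ORF.
Frame -1: GTA AAT GTT ATG ACA TAT GGA AAG GTA GGT TTA ATA GGA TGC CGA ATA — no ATG→stop ORF.
Frame -2: TAA ATG TTA TGA CAT ATG GAA AGG TAG GTT TAA TAG GAT GCC GAA TAC — ATG at 5, stop TGA at 11 → 9 nt; ATG at 17, stop TAG at 26 → 12 nt.
Frame -3: AAA TGT TAT GAC ATA TGG AAA GGT AGG TTT AAT AGG ATG CCG AAT — no ATG→stop ORF.
Longest: frame -2, positions 17–28, 12 nt = 4 codons = 3 aa. → 4 codons.

4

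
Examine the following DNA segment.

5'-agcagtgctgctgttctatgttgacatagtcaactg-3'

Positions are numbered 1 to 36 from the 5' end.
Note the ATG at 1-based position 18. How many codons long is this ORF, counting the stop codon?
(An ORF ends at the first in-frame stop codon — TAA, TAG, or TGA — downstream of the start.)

Codons from position 18: ATG (18–20), TTG (21–23), ACA (24–26), TAG (27–29).
TAG is the first in-frame stop; that's 4 codons including the stop.

4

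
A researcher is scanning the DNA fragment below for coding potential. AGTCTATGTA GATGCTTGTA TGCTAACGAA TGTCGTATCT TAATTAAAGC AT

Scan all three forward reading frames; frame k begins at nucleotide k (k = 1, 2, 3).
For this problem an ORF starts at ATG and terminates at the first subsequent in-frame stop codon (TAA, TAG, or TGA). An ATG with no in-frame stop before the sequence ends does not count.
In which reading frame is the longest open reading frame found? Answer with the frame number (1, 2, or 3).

Frame 1: AGT CTA TGT AGA TGC TTG TAT GCT AAC GAA TGT CGT ATC TTA ATT AAA GCA — no ATG→stop ORF.
Frame 2: GTC TAT GTA GAT GCT TGT ATG CTA ACG AAT GTC GTA TCT TAA TTA AAG CAT — ATG at 20, stop TAA at 41 → 24 nt.
Frame 3: TCT ATG TAG ATG CTT GTA TGC TAA CGA ATG TCG TAT CTT AAT TAA AGC — ATG at 6, stop TAG at 9 → 6 nt; ATG at 12, stop TAA at 24 → 15 nt; ATG at 30, stop TAA at 45 → 18 nt.
Longest ORF is 24 nt in frame 2 (positions 20–43).

2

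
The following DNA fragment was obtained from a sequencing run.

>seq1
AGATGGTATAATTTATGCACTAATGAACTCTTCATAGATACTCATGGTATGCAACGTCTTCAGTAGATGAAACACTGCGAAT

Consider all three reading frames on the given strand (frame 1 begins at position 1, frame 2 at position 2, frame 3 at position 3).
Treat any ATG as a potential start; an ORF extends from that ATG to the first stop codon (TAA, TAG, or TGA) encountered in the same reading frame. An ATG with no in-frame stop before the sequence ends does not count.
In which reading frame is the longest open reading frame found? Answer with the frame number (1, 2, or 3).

Frame 1: AGA TGG TAT AAT TTA TGC ACT AAT GAA CTC TTC ATA GAT ACT CAT GGT ATG CAA CGT CTT CAG TAG ATG AAA CAC TGC GAA — ATG at 49, stop TAG at 64 → 18 nt.
Frame 2: GAT GGT ATA ATT TAT GCA CTA ATG AAC TCT TCA TAG ATA CTC ATG GTA TGC AAC GTC TTC AGT AGA TGA AAC ACT GCG AAT — ATG at 23, stop TAG at 35 → 15 nt; ATG at 44, stop TGA at 68 → 27 nt.
Frame 3: ATG GTA TAA TTT ATG CAC TAA TGA ACT CTT CAT AGA TAC TCA TGG TAT GCA ACG TCT TCA GTA GAT GAA ACA CTG CGA — ATG at 3, stop TAA at 9 → 9 nt; ATG at 15, stop TAA at 21 → 9 nt.
Longest ORF is 27 nt in frame 2 (positions 44–70).

2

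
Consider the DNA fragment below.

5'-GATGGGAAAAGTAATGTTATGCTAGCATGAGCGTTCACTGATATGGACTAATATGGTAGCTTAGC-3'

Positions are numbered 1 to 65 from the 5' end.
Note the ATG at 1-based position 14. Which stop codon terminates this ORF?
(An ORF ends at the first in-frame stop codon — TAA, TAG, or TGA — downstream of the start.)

Codons from position 14: ATG (14–16), TTA (17–19), TGC (20–22), TAG (23–25).
The first in-frame stop codon is TAG.

TAG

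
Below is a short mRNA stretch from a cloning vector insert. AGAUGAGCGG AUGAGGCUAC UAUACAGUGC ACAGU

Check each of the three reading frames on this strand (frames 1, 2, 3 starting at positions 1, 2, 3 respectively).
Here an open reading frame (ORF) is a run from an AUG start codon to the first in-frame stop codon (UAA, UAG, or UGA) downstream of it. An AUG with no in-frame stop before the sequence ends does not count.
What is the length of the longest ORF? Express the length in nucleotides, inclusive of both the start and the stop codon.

12

Frame 1: AGA UGA GCG GAU GAG GCU ACU AUA CAG UGC ACA — no AUG→stop ORF.
Frame 2: GAU GAG CGG AUG AGG CUA CUA UAC AGU GCA CAG — no AUG→stop ORF.
Frame 3: AUG AGC GGA UGA GGC UAC UAU ACA GUG CAC AGU — AUG at 3, stop UGA at 12 → 12 nt.
Longest: frame 3, positions 3–14, 12 nt = 4 codons = 3 aa. → 12 nucleotides.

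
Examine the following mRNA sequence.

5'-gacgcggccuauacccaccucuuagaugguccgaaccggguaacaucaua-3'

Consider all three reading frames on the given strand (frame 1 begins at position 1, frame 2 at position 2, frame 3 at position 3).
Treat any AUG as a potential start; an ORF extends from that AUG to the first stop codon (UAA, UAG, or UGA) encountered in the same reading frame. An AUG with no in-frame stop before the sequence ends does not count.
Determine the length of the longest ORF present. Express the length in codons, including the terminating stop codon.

6

Frame 1: GAC GCG GCC UAU ACC CAC CUC UUA GAU GGU CCG AAC CGG GUA ACA UCA — no AUG→stop ORF.
Frame 2: ACG CGG CCU AUA CCC ACC UCU UAG AUG GUC CGA ACC GGG UAA CAU CAU — AUG at 26, stop UAA at 41 → 18 nt.
Frame 3: CGC GGC CUA UAC CCA CCU CUU AGA UGG UCC GAA CCG GGU AAC AUC AUA — no AUG→stop ORF.
Longest: frame 2, positions 26–43, 18 nt = 6 codons = 5 aa. → 6 codons.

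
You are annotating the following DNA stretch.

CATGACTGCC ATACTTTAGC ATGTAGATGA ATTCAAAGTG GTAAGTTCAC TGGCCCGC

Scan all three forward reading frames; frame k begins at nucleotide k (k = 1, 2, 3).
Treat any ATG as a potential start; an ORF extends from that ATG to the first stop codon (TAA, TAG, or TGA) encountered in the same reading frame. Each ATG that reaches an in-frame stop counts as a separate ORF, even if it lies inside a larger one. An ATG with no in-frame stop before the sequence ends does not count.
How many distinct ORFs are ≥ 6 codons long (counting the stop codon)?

Frame 1: CAT GAC TGC CAT ACT TTA GCA TGT AGA TGA ATT CAA AGT GGT AAG TTC ACT GGC CCG — no ATG→stop ORF.
Frame 2: ATG ACT GCC ATA CTT TAG CAT GTA GAT GAA TTC AAA GTG GTA AGT TCA CTG GCC CGC — ATG at 2, stop TAG at 17 → 18 nt.
Frame 3: TGA CTG CCA TAC TTT AGC ATG TAG ATG AAT TCA AAG TGG TAA GTT CAC TGG CCC — ATG at 21, stop TAG at 24 → 6 nt; ATG at 27, stop TAA at 42 → 18 nt.
ORFs ≥ 6 codons: frame 2 2–19 (6 codons), frame 3 27–44 (6 codons). Count = 2.

2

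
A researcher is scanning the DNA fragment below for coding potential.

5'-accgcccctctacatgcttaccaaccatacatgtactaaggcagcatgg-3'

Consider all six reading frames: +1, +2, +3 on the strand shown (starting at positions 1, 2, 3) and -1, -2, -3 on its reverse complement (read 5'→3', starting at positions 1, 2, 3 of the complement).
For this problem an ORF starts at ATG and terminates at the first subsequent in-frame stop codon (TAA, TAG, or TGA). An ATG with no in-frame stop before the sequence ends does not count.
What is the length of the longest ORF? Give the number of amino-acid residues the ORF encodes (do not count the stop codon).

Reverse complement (5'→3'): CCATGCTGCCTTAGTACATGTATGGTTGGTAAGCATGTAGAGGGGCGGT
Frame +1: ACC GCC CCT CTA CAT GCT TAC CAA CCA TAC ATG TAC TAA GGC AGC ATG — ATG at 31, stop TAA at 37 → 9 nt.
Frame +2: CCG CCC CTC TAC ATG CTT ACC AAC CAT ACA TGT ACT AAG GCA GCA TGG — no ATG→stop ORF.
Frame +3: CGC CCC TCT ACA TGC TTA CCA ACC ATA CAT GTA CTA AGG CAG CAT — no ATG→stop ORF.
Frame -1: CCA TGC TGC CTT AGT ACA TGT ATG GTT GGT AAG CAT GTA GAG GGG CGG — no ATG→stop ORF.
Frame -2: CAT GCT GCC TTA GTA CAT GTA TGG TTG GTA AGC ATG TAG AGG GGC GGT — ATG at 35, stop TAG at 38 → 6 nt.
Frame -3: ATG CTG CCT TAG TAC ATG TAT GGT TGG TAA GCA TGT AGA GGG GCG — ATG at 3, stop TAG at 12 → 12 nt; ATG at 18, stop TAA at 30 → 15 nt.
Longest: frame -3, positions 18–32, 15 nt = 5 codons = 4 aa. → 4 amino acids.

4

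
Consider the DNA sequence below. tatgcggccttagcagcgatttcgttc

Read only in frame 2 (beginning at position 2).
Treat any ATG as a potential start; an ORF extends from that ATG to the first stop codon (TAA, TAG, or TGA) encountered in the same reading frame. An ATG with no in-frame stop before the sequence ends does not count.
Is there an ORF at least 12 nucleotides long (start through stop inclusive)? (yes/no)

Frame 2: ATG CGG CCT TAG CAG CGA TTT CGT — ATG at 2, stop TAG at 11 → 12 nt.
Frame 2 has an ORF of 12 nucleotides (positions 2–13) ≥ 12, so yes.

yes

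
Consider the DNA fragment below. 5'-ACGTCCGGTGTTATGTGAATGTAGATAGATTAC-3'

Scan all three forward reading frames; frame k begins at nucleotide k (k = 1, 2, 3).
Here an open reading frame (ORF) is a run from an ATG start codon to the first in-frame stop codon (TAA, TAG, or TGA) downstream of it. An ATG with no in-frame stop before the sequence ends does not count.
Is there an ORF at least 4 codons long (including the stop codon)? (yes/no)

no

Frame 1: ACG TCC GGT GTT ATG TGA ATG TAG ATA GAT TAC — ATG at 13, stop TGA at 16 → 6 nt; ATG at 19, stop TAG at 22 → 6 nt.
Frame 2: CGT CCG GTG TTA TGT GAA TGT AGA TAG ATT — no ATG→stop ORF.
Frame 3: GTC CGG TGT TAT GTG AAT GTA GAT AGA TTA — no ATG→stop ORF.
Largest ORF found is 2 codons < 4, so no.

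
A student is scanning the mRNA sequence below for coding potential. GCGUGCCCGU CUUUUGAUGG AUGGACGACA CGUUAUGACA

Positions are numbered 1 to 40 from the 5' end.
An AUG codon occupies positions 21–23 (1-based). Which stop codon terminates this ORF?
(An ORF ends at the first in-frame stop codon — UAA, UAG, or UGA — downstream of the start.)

Codons from position 21: AUG (21–23), GAC (24–26), GAC (27–29), ACG (30–32), UUA (33–35), UGA (36–38).
The first in-frame stop codon is UGA.

UGA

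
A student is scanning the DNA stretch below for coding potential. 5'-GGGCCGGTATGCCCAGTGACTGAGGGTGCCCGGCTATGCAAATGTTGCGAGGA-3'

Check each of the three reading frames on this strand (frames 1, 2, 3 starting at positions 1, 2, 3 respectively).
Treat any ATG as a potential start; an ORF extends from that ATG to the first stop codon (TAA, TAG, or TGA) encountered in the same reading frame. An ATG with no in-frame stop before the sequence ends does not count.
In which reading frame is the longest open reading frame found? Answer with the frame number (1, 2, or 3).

3

Frame 1: GGG CCG GTA TGC CCA GTG ACT GAG GGT GCC CGG CTA TGC AAA TGT TGC GAG — no ATG→stop ORF.
Frame 2: GGC CGG TAT GCC CAG TGA CTG AGG GTG CCC GGC TAT GCA AAT GTT GCG AGG — no ATG→stop ORF.
Frame 3: GCC GGT ATG CCC AGT GAC TGA GGG TGC CCG GCT ATG CAA ATG TTG CGA GGA — ATG at 9, stop TGA at 21 → 15 nt.
Longest ORF is 15 nt in frame 3 (positions 9–23).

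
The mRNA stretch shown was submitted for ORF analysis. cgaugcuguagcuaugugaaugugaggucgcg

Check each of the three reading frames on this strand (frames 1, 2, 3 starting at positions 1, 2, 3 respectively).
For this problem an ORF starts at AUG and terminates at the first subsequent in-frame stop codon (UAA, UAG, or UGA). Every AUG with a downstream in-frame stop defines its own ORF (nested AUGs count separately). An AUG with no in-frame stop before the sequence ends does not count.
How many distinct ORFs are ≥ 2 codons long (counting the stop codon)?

3

Frame 1: CGA UGC UGU AGC UAU GUG AAU GUG AGG UCG — no AUG→stop ORF.
Frame 2: GAU GCU GUA GCU AUG UGA AUG UGA GGU CGC — AUG at 14, stop UGA at 17 → 6 nt; AUG at 20, stop UGA at 23 → 6 nt.
Frame 3: AUG CUG UAG CUA UGU GAA UGU GAG GUC GCG — AUG at 3, stop UAG at 9 → 9 nt.
ORFs ≥ 2 codons: frame 2 14–19 (2 codons), frame 2 20–25 (2 codons), frame 3 3–11 (3 codons). Count = 3.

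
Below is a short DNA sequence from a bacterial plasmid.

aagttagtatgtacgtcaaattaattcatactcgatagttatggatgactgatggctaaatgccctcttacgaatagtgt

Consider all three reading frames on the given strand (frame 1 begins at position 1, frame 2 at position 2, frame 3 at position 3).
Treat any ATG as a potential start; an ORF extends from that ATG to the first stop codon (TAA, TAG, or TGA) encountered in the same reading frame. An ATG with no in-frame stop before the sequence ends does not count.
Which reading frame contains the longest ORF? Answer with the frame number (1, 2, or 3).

Frame 1: AAG TTA GTA TGT ACG TCA AAT TAA TTC ATA CTC GAT AGT TAT GGA TGA CTG ATG GCT AAA TGC CCT CTT ACG AAT AGT — no ATG→stop ORF.
Frame 2: AGT TAG TAT GTA CGT CAA ATT AAT TCA TAC TCG ATA GTT ATG GAT GAC TGA TGG CTA AAT GCC CTC TTA CGA ATA GTG — ATG at 41, stop TGA at 50 → 12 nt.
Frame 3: GTT AGT ATG TAC GTC AAA TTA ATT CAT ACT CGA TAG TTA TGG ATG ACT GAT GGC TAA ATG CCC TCT TAC GAA TAG TGT — ATG at 9, stop TAG at 36 → 30 nt; ATG at 45, stop TAA at 57 → 15 nt; ATG at 60, stop TAG at 75 → 18 nt.
Longest ORF is 30 nt in frame 3 (positions 9–38).

3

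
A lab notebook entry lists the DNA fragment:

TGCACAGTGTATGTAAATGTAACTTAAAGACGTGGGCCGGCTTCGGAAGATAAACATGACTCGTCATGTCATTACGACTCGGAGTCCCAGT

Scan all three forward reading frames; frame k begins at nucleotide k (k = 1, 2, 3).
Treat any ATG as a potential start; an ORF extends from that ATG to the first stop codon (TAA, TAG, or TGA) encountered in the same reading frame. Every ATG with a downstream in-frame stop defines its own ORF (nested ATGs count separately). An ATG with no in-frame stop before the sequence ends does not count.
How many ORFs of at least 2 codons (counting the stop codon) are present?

Frame 1: TGC ACA GTG TAT GTA AAT GTA ACT TAA AGA CGT GGG CCG GCT TCG GAA GAT AAA CAT GAC TCG TCA TGT CAT TAC GAC TCG GAG TCC CAG — no ATG→stop ORF.
Frame 2: GCA CAG TGT ATG TAA ATG TAA CTT AAA GAC GTG GGC CGG CTT CGG AAG ATA AAC ATG ACT CGT CAT GTC ATT ACG ACT CGG AGT CCC AGT — ATG at 11, stop TAA at 14 → 6 nt; ATG at 17, stop TAA at 20 → 6 nt.
Frame 3: CAC AGT GTA TGT AAA TGT AAC TTA AAG ACG TGG GCC GGC TTC GGA AGA TAA ACA TGA CTC GTC ATG TCA TTA CGA CTC GGA GTC CCA — no ATG→stop ORF.
ORFs ≥ 2 codons: frame 2 11–16 (2 codons), frame 2 17–22 (2 codons). Count = 2.

2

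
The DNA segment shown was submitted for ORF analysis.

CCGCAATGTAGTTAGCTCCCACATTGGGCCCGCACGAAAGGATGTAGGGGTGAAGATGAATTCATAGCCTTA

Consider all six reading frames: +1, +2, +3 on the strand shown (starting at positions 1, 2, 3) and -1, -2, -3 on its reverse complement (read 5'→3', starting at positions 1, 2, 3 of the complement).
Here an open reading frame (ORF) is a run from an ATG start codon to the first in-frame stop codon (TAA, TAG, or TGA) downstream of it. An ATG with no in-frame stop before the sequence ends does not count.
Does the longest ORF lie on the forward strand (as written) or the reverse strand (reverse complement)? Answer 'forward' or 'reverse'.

Reverse complement (5'→3'): TAAGGCTATGAATTCATCTTCACCCCTACATCCTTTCGTGCGGGCCCAATGTGGGAGCTAACTACATTGCGG
Frame +1: CCG CAA TGT AGT TAG CTC CCA CAT TGG GCC CGC ACG AAA GGA TGT AGG GGT GAA GAT GAA TTC ATA GCC TTA — no ATG→stop ORF.
Frame +2: CGC AAT GTA GTT AGC TCC CAC ATT GGG CCC GCA CGA AAG GAT GTA GGG GTG AAG ATG AAT TCA TAG CCT — ATG at 56, stop TAG at 65 → 12 nt.
Frame +3: GCA ATG TAG TTA GCT CCC ACA TTG GGC CCG CAC GAA AGG ATG TAG GGG TGA AGA TGA ATT CAT AGC CTT — ATG at 6, stop TAG at 9 → 6 nt; ATG at 42, stop TAG at 45 → 6 nt.
Frame -1: TAA GGC TAT GAA TTC ATC TTC ACC CCT ACA TCC TTT CGT GCG GGC CCA ATG TGG GAG CTA ACT ACA TTG CGG — no ATG→stop ORF.
Frame -2: AAG GCT ATG AAT TCA TCT TCA CCC CTA CAT CCT TTC GTG CGG GCC CAA TGT GGG AGC TAA CTA CAT TGC — ATG at 8, stop TAA at 59 → 54 nt.
Frame -3: AGG CTA TGA ATT CAT CTT CAC CCC TAC ATC CTT TCG TGC GGG CCC AAT GTG GGA GCT AAC TAC ATT GCG — no ATG→stop ORF.
Forward-strand max 12 nt; reverse-strand max 54 nt. The reverse strand has the longer ORF.

reverse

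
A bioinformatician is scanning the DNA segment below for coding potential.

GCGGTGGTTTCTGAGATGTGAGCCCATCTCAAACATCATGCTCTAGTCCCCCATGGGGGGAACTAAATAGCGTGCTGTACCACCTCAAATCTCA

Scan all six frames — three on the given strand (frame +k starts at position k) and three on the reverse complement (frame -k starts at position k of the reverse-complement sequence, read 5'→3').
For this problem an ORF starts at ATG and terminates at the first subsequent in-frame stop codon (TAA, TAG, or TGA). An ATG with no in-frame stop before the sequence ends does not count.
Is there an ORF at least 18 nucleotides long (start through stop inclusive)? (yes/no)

yes

Reverse complement (5'→3'): TGAGATTTGAGGTGGTACAGCACGCTATTTAGTTCCCCCCATGGGGGACTAGAGCATGATGTTTGAGATGGGCTCACATCTCAGAAACCACCGC
Frame +1: GCG GTG GTT TCT GAG ATG TGA GCC CAT CTC AAA CAT CAT GCT CTA GTC CCC CAT GGG GGG AAC TAA ATA GCG TGC TGT ACC ACC TCA AAT CTC — ATG at 16, stop TGA at 19 → 6 nt.
Frame +2: CGG TGG TTT CTG AGA TGT GAG CCC ATC TCA AAC ATC ATG CTC TAG TCC CCC ATG GGG GGA ACT AAA TAG CGT GCT GTA CCA CCT CAA ATC TCA — ATG at 38, stop TAG at 44 → 9 nt; ATG at 53, stop TAG at 68 → 18 nt.
Frame +3: GGT GGT TTC TGA GAT GTG AGC CCA TCT CAA ACA TCA TGC TCT AGT CCC CCA TGG GGG GAA CTA AAT AGC GTG CTG TAC CAC CTC AAA TCT — no ATG→stop ORF.
Frame -1: TGA GAT TTG AGG TGG TAC AGC ACG CTA TTT AGT TCC CCC CAT GGG GGA CTA GAG CAT GAT GTT TGA GAT GGG CTC ACA TCT CAG AAA CCA CCG — no ATG→stop ORF.
Frame -2: GAG ATT TGA GGT GGT ACA GCA CGC TAT TTA GTT CCC CCC ATG GGG GAC TAG AGC ATG ATG TTT GAG ATG GGC TCA CAT CTC AGA AAC CAC CGC — ATG at 41, stop TAG at 50 → 12 nt.
Frame -3: AGA TTT GAG GTG GTA CAG CAC GCT ATT TAG TTC CCC CCA TGG GGG ACT AGA GCA TGA TGT TTG AGA TGG GCT CAC ATC TCA GAA ACC ACC — no ATG→stop ORF.
Frame +2 has an ORF of 18 nucleotides (positions 53–70) ≥ 18, so yes.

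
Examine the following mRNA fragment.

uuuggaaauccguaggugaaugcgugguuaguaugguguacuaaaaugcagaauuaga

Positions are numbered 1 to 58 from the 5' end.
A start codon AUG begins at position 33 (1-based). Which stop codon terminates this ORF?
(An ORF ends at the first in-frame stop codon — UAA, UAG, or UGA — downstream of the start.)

Codons from position 33: AUG (33–35), GUG (36–38), UAC (39–41), UAA (42–44).
The first in-frame stop codon is UAA.

UAA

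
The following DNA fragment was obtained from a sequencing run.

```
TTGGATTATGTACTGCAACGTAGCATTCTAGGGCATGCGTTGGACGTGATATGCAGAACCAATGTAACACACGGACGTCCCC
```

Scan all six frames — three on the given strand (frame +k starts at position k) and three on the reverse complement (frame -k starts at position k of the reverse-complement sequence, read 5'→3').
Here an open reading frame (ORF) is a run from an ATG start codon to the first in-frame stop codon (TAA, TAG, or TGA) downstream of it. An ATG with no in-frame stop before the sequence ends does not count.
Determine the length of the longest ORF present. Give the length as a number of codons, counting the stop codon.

8

Reverse complement (5'→3'): GGGGACGTCCGTGTGTTACATTGGTTCTGCATATCACGTCCAACGCATGCCCTAGAATGCTACGTTGCAGTACATAATCCAA
Frame +1: TTG GAT TAT GTA CTG CAA CGT AGC ATT CTA GGG CAT GCG TTG GAC GTG ATA TGC AGA ACC AAT GTA ACA CAC GGA CGT CCC — no ATG→stop ORF.
Frame +2: TGG ATT ATG TAC TGC AAC GTA GCA TTC TAG GGC ATG CGT TGG ACG TGA TAT GCA GAA CCA ATG TAA CAC ACG GAC GTC CCC — ATG at 8, stop TAG at 29 → 24 nt; ATG at 35, stop TGA at 47 → 15 nt; ATG at 62, stop TAA at 65 → 6 nt.
Frame +3: GGA TTA TGT ACT GCA ACG TAG CAT TCT AGG GCA TGC GTT GGA CGT GAT ATG CAG AAC CAA TGT AAC ACA CGG ACG TCC — no ATG→stop ORF.
Frame -1: GGG GAC GTC CGT GTG TTA CAT TGG TTC TGC ATA TCA CGT CCA ACG CAT GCC CTA GAA TGC TAC GTT GCA GTA CAT AAT CCA — no ATG→stop ORF.
Frame -2: GGG ACG TCC GTG TGT TAC ATT GGT TCT GCA TAT CAC GTC CAA CGC ATG CCC TAG AAT GCT ACG TTG CAG TAC ATA ATC CAA — ATG at 47, stop TAG at 53 → 9 nt.
Frame -3: GGA CGT CCG TGT GTT ACA TTG GTT CTG CAT ATC ACG TCC AAC GCA TGC CCT AGA ATG CTA CGT TGC AGT ACA TAA TCC — ATG at 57, stop TAA at 75 → 21 nt.
Longest: frame +2, positions 8–31, 24 nt = 8 codons = 7 aa. → 8 codons.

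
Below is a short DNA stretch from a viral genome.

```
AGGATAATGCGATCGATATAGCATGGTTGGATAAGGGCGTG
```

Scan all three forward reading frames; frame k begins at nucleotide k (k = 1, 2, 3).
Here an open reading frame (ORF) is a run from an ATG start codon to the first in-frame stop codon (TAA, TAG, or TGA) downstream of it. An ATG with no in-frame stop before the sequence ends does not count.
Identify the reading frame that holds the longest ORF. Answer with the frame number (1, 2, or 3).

1

Frame 1: AGG ATA ATG CGA TCG ATA TAG CAT GGT TGG ATA AGG GCG — ATG at 7, stop TAG at 19 → 15 nt.
Frame 2: GGA TAA TGC GAT CGA TAT AGC ATG GTT GGA TAA GGG CGT — ATG at 23, stop TAA at 32 → 12 nt.
Frame 3: GAT AAT GCG ATC GAT ATA GCA TGG TTG GAT AAG GGC GTG — no ATG→stop ORF.
Longest ORF is 15 nt in frame 1 (positions 7–21).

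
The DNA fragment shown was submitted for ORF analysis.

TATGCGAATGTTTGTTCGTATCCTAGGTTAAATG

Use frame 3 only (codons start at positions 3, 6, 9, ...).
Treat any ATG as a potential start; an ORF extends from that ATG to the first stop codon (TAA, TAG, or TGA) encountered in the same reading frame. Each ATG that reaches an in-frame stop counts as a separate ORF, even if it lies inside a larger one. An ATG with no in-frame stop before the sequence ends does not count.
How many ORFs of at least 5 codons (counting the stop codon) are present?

0

Frame 3: TGC GAA TGT TTG TTC GTA TCC TAG GTT AAA — no ATG→stop ORF.
No ORF reaches 5 codons. Count = 0.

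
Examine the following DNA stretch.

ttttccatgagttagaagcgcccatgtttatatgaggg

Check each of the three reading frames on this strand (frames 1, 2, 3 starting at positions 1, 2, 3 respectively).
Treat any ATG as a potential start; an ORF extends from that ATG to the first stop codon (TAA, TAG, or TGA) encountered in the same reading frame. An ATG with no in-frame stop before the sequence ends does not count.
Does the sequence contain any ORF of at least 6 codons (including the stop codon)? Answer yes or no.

Frame 1: TTT TCC ATG AGT TAG AAG CGC CCA TGT TTA TAT GAG — ATG at 7, stop TAG at 13 → 9 nt.
Frame 2: TTT CCA TGA GTT AGA AGC GCC CAT GTT TAT ATG AGG — no ATG→stop ORF.
Frame 3: TTC CAT GAG TTA GAA GCG CCC ATG TTT ATA TGA GGG — ATG at 24, stop TGA at 33 → 12 nt.
Largest ORF found is 4 codons < 6, so no.

no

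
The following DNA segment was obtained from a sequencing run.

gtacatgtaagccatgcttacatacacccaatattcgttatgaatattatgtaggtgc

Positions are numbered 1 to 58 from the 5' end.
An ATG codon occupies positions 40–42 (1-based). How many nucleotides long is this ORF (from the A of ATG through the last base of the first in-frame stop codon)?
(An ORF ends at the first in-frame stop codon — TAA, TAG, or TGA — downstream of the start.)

Codons from position 40: ATG (40–42), AAT (43–45), ATT (46–48), ATG (49–51), TAG (52–54).
TAG is the first in-frame stop; ORF spans 40–54, 15 nucleotides.

15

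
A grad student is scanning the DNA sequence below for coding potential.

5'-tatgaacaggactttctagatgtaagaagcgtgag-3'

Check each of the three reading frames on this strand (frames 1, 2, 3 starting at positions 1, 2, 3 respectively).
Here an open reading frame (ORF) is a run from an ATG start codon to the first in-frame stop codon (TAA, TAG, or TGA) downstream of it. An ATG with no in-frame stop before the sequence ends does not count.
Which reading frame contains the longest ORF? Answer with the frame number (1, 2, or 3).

Frame 1: TAT GAA CAG GAC TTT CTA GAT GTA AGA AGC GTG — no ATG→stop ORF.
Frame 2: ATG AAC AGG ACT TTC TAG ATG TAA GAA GCG TGA — ATG at 2, stop TAG at 17 → 18 nt; ATG at 20, stop TAA at 23 → 6 nt.
Frame 3: TGA ACA GGA CTT TCT AGA TGT AAG AAG CGT GAG — no ATG→stop ORF.
Longest ORF is 18 nt in frame 2 (positions 2–19).

2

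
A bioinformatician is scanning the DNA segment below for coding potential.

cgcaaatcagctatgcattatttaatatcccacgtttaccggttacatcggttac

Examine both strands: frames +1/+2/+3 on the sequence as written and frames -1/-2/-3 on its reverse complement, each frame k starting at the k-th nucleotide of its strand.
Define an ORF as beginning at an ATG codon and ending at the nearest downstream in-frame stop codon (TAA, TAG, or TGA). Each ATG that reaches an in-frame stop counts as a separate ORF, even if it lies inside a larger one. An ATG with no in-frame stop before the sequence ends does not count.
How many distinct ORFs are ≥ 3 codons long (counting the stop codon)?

1

Reverse complement (5'→3'): GTAACCGATGTAACCGGTAAACGTGGGATATTAAATAATGCATAGCTGATTTGCG
Frame +1: CGC AAA TCA GCT ATG CAT TAT TTA ATA TCC CAC GTT TAC CGG TTA CAT CGG TTA — no ATG→stop ORF.
Frame +2: GCA AAT CAG CTA TGC ATT ATT TAA TAT CCC ACG TTT ACC GGT TAC ATC GGT TAC — no ATG→stop ORF.
Frame +3: CAA ATC AGC TAT GCA TTA TTT AAT ATC CCA CGT TTA CCG GTT ACA TCG GTT — no ATG→stop ORF.
Frame -1: GTA ACC GAT GTA ACC GGT AAA CGT GGG ATA TTA AAT AAT GCA TAG CTG ATT TGC — no ATG→stop ORF.
Frame -2: TAA CCG ATG TAA CCG GTA AAC GTG GGA TAT TAA ATA ATG CAT AGC TGA TTT GCG — ATG at 8, stop TAA at 11 → 6 nt; ATG at 38, stop TGA at 47 → 12 nt.
Frame -3: AAC CGA TGT AAC CGG TAA ACG TGG GAT ATT AAA TAA TGC ATA GCT GAT TTG — no ATG→stop ORF.
ORFs ≥ 3 codons: frame -2 38–49 (4 codons). Count = 1.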